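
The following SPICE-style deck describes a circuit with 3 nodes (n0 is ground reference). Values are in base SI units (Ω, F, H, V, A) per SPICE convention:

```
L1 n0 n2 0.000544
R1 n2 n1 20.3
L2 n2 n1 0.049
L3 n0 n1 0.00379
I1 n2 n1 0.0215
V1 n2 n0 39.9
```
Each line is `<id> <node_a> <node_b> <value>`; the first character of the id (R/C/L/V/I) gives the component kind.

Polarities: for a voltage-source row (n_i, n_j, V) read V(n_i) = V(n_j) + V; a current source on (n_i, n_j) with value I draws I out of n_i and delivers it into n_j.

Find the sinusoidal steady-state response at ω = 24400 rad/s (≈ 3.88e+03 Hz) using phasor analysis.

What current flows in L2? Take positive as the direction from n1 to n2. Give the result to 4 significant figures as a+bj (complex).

Apply KCL at each of the 2 non-ground nodes and solve the resulting linear system.
Node n1: branches {R1, L2, L3, I1} → V_1 = 38.35+8.393j
Node n2: branches {L1, R1, L2, I1, V1} → V_2 = 39.90+0.000j
Source currents: i(V1)=-0.09075+3.421j

0.007020+0.001295j A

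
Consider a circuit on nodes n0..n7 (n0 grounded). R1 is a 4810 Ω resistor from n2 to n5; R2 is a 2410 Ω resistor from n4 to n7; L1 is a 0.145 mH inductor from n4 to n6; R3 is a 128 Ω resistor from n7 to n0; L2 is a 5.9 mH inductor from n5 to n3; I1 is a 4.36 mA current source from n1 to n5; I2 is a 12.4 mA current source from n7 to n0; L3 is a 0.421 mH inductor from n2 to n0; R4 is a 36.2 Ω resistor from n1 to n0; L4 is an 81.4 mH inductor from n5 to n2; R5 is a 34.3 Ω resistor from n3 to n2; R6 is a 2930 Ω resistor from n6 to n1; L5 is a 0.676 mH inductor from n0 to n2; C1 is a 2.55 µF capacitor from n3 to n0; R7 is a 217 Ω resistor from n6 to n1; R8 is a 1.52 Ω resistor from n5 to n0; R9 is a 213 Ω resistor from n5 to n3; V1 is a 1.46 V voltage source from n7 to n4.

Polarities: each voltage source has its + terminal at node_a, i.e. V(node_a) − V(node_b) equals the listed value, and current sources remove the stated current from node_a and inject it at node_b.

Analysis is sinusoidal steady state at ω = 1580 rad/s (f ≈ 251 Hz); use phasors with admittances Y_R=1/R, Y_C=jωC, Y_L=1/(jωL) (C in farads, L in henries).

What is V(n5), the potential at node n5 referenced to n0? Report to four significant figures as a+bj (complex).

MNA unknowns: 7 node voltages V₁..V_7 plus 1 source current (V1)
R1: Y=0.0002079+0.000j on G[2,5]
R2: Y=0.0004149+0.000j on G[4,7]
L1: Y=0.000-4.365j on G[4,6]
R3: Y=0.007812+0.000j on G[7,0]
L2: Y=0.000-0.1073j on G[5,3]
I1: z[1]−=0.00436, z[5]+=0.00436
I2: z[7]−=0.0124, z[0]+=0.0124
L3: Y=0.000-1.503j on G[2,0]
R4: Y=0.02762+0.000j on G[1,0]
L4: Y=0.000-0.007775j on G[5,2]
R5: Y=0.02915+0.000j on G[3,2]
R6: Y=0.0003413+0.000j on G[6,1]
L5: Y=0.000-0.9363j on G[0,2]
C1: Y=0.000+0.004029j on G[3,0]
R7: Y=0.004608+0.000j on G[6,1]
R8: Y=0.6579+0.000j on G[5,0]
R9: Y=0.004695+0.000j on G[5,3]
V1: row V7−V4=1.46, i_V1 at 7,4
solve → V1=-0.4434+0.0001787j, V2=3.974e-05+7.255e-05j, V3=0.006056-0.001571j, V4=-2.037-0.0006317j, V5=0.006349+0.0001103j, V6=-2.037+0.001176j, V7=-0.5774-0.0006317j
aux → i_V1=-0.008495+4.935e-06j

0.006349+0.0001103j V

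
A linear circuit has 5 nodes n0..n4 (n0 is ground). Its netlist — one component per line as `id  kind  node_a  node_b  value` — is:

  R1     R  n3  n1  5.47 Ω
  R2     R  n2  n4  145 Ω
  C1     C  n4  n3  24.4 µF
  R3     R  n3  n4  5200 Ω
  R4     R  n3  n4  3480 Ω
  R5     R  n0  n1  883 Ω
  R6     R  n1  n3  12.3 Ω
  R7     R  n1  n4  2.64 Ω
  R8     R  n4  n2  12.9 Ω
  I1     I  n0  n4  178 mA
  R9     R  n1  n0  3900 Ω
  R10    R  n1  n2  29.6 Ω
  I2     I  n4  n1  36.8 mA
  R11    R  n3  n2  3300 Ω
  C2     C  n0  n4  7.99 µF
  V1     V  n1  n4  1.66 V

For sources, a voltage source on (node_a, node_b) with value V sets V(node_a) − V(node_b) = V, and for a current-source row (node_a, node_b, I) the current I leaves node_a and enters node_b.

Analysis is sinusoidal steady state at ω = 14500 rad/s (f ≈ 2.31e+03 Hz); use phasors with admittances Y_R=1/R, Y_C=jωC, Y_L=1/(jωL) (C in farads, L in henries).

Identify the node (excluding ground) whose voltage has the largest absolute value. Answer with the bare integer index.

MNA unknowns: 4 node voltages V₁..V_4 plus 1 source current (V1)
R1: Y=0.1828+0.000j on G[3,1]
R2: Y=0.006897+0.000j on G[2,4]
C1: Y=0.000+0.3538j on G[4,3]
R3: Y=0.0001923+0.000j on G[3,4]
R4: Y=0.0002874+0.000j on G[3,4]
R5: Y=0.001133+0.000j on G[0,1]
R6: Y=0.08130+0.000j on G[1,3]
R7: Y=0.3788+0.000j on G[1,4]
R8: Y=0.07752+0.000j on G[4,2]
I1: z[0]−=0.178, z[4]+=0.178
R9: Y=0.0002564+0.000j on G[1,0]
R10: Y=0.03378+0.000j on G[1,2]
I2: z[4]−=0.0368, z[1]+=0.0368
R11: Y=0.0003030+0.000j on G[3,2]
C2: Y=0.000+0.1159j on G[0,4]
V1: row V1−V4=1.66, i_V1 at 1,4
solve → V1=1.678-1.516j, V2=0.4929-1.518j, V3=0.6129-2.311j, V4=0.01818-1.516j
aux → i_V1=-0.9157-0.2078j

3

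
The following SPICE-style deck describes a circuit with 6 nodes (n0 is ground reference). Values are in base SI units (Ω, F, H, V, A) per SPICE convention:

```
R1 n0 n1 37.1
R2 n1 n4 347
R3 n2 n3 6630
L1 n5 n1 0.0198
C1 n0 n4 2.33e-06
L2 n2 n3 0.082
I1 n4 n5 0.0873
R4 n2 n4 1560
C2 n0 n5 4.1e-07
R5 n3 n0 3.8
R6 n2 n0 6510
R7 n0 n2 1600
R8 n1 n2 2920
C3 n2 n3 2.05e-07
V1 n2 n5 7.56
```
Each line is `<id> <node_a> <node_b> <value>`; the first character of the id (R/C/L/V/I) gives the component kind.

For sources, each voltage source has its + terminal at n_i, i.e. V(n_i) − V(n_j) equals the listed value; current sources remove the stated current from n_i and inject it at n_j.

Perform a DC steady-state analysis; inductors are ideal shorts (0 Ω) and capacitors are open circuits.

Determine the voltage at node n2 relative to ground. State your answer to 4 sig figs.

Apply KCL at each of the 5 non-ground nodes and solve the resulting linear system.
Node n1: branches {R1, R2, L1, R8} → V_1 = -6.859
Node n2: branches {R3, L2, R4, R6, R7, R8, C3, V1} → V_2 = 0.7005
Node n3: branches {R3, L2, R5, C3} → V_3 = 0.7005
Node n4: branches {R2, C1, I1, R4} → V_4 = -30.26
Node n5: branches {L1, I1, C2, V1} → V_5 = -6.859
Source currents: i(L1)=-0.1200, i(L2)=0.1843, i(V1)=-0.2073

0.7005 V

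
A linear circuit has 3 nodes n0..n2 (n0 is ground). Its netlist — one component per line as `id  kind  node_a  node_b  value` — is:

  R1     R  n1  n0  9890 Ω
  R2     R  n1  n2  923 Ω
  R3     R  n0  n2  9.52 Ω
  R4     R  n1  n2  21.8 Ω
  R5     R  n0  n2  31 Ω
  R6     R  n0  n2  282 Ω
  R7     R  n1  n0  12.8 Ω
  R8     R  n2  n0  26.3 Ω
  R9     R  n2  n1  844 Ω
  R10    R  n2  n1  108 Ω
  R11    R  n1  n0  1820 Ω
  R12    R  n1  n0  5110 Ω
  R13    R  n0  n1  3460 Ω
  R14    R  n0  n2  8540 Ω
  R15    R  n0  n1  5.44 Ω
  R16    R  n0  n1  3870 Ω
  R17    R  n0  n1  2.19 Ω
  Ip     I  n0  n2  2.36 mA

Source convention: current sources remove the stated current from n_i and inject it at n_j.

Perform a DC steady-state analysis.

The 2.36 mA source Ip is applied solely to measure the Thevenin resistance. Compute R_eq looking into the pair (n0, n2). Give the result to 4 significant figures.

MNA unknowns: 2 node voltages V₁..V_2
R1: Y=0.0001011 on G[1,0]
R2: Y=0.001083 on G[1,2]
R3: Y=0.1050 on G[0,2]
R4: Y=0.04587 on G[1,2]
R5: Y=0.03226 on G[0,2]
R6: Y=0.003546 on G[0,2]
R7: Y=0.07812 on G[1,0]
R8: Y=0.03802 on G[2,0]
R9: Y=0.001185 on G[2,1]
R10: Y=0.009259 on G[2,1]
R11: Y=0.0005495 on G[1,0]
R12: Y=0.0001957 on G[1,0]
R13: Y=0.0002890 on G[0,1]
R14: Y=0.0001171 on G[0,2]
R15: Y=0.1838 on G[0,1]
R16: Y=0.0002584 on G[0,1]
R17: Y=0.4566 on G[0,1]
Ip: z[0]−=0.00236, z[2]+=0.00236
solve → V1=0.0007506, V2=0.01017

R_eq = 4.308 Ω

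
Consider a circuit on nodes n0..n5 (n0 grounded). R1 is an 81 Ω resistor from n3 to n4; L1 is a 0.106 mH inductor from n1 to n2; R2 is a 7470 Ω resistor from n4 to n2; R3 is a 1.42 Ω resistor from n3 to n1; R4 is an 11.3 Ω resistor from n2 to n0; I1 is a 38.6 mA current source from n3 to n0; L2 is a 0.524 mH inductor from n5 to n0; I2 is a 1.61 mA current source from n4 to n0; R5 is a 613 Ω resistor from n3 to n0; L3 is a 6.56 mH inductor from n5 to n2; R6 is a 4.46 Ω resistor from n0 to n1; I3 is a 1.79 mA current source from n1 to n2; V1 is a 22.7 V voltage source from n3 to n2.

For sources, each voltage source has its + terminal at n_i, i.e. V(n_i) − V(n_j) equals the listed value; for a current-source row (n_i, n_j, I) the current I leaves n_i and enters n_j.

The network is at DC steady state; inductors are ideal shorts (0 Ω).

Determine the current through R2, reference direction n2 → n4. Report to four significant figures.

-0.002989 A

Element admittances at DC:
  Y(R1) = 0.01235 S between n3,n4
  L1: short n1↔n2 (DC inductor)
  Y(R2) = 0.0001339 S between n4,n2
  Y(R3) = 0.7042 S between n3,n1
  Y(R4) = 0.08850 S between n2,n0
  I1: injects 0.0386 A into n0 (from n3)
  L2: short n5↔n0 (DC inductor)
  I2: injects 0.00161 A into n0 (from n4)
  Y(R5) = 0.001631 S between n3,n0
  L3: short n5↔n2 (DC inductor)
  Y(R6) = 0.2242 S between n0,n1
  I3: injects 0.00179 A into n2 (from n1)
  V1: constraint V(n3)−V(n2) = 22.7
Assemble and solve the 9×9 MNA system:
  V(n1)=0.000  V(n2)=0.000  V(n3)=22.70  V(n4)=22.33  V(n5)=0.000
  i(L1)=15.98  i(L2)=-0.07724  i(L3)=0.07724  i(V1)=-16.07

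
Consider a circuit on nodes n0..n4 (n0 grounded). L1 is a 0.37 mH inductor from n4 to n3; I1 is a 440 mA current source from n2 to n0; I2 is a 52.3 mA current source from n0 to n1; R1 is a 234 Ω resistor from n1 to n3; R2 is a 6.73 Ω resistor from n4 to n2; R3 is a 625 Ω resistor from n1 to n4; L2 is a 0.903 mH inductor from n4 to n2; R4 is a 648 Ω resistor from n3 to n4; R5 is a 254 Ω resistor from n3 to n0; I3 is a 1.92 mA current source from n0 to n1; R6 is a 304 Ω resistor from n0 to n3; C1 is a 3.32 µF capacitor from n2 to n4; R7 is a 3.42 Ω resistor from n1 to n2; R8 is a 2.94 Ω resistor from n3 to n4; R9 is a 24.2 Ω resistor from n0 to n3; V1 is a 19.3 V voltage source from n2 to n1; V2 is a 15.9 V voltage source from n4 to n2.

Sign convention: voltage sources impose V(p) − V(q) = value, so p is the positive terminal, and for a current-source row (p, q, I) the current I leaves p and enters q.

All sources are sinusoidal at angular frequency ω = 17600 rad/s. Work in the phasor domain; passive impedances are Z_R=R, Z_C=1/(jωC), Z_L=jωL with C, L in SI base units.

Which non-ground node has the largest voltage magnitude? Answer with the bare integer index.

1

Apply KCL at each of the 4 non-ground nodes and solve the resulting linear system.
Node n1: branches {I2, R1, R3, I3, R7, V1} → V_1 = -43.71-0.2523j
Node n2: branches {I1, R2, L2, C1, R7, V1, V2} → V_2 = -24.41-0.2523j
Node n3: branches {L1, R1, R4, R5, R6, R8, R9} → V_3 = -7.946+0.000j
Node n4: branches {L1, R2, R3, L2, R4, C1, R8, V2} → V_4 = -8.515-0.2523j
Source currents: i(V1)=-5.907-0.001078j, i(V2)=-2.186+0.07031j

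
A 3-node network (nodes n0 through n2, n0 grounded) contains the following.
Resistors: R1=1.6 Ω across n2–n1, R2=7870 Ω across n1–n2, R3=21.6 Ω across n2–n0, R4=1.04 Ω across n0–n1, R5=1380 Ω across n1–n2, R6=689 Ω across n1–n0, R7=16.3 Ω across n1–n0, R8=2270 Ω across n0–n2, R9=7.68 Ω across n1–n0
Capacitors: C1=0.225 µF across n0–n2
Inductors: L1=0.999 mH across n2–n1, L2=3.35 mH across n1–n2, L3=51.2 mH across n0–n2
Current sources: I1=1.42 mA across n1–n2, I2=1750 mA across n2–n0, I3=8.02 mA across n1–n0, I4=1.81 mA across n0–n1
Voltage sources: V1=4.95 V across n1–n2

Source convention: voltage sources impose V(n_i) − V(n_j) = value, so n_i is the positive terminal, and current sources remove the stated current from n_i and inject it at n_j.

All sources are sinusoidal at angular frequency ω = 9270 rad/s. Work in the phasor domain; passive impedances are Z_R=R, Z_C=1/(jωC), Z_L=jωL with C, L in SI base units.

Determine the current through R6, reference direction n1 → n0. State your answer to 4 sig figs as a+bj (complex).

-0.001842-1.592e-07j A

Element admittances at ω=9270 rad/s:
  Y(R1) = 0.6250+0.000j S between n2,n1
  Y(C1) = 0.000+0.002086j S between n0,n2
  Y(L1) = 0.000-0.1080j S between n2,n1
  Y(R2) = 0.0001271+0.000j S between n1,n2
  Y(R3) = 0.04630+0.000j S between n2,n0
  Y(R4) = 0.9615+0.000j S between n0,n1
  Y(L2) = 0.000-0.03220j S between n1,n2
  I1: injects 0.00142 A into n2 (from n1)
  Y(R5) = 0.0007246+0.000j S between n1,n2
  Y(L3) = 0.000-0.002107j S between n0,n2
  I2: injects 1.75 A into n0 (from n2)
  I3: injects 0.00802 A into n0 (from n1)
  Y(R6) = 0.001451+0.000j S between n1,n0
  Y(R7) = 0.06135+0.000j S between n1,n0
  I4: injects 0.00181 A into n1 (from n0)
  Y(R8) = 0.0004405+0.000j S between n0,n2
  Y(R9) = 0.1302+0.000j S between n1,n0
  V1: constraint V(n1)−V(n2) = 4.95
Assemble and solve the 3×3 MNA system:
  V(n1)=-1.269-0.0001097j  V(n2)=-6.219-0.0001097j
  i(V1)=-1.640+0.6940j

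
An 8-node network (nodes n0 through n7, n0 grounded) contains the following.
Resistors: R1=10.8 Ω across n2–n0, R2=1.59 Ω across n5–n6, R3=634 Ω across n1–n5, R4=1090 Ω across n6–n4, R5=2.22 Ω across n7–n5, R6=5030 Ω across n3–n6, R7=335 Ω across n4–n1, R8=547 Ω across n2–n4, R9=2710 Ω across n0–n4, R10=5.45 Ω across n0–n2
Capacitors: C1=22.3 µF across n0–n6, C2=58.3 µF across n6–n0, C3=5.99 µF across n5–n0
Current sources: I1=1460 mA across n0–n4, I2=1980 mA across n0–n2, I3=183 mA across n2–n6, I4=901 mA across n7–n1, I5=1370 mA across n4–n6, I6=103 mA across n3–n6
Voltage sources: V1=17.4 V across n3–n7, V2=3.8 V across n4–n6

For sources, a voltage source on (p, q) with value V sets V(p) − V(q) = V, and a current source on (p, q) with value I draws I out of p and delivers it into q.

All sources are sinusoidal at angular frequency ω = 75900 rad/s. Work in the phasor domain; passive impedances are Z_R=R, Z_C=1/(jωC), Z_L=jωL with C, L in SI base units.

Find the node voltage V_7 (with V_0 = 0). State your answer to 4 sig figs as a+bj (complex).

-3.055+0.2999j V

MNA unknowns: 7 node voltages V₁..V_7 plus 2 source currents (V1, V2)
R1: Y=0.09259+0.000j on G[2,0]
R2: Y=0.6289+0.000j on G[5,6]
C1: Y=0.000+1.693j on G[0,6]
I1: z[0]−=1.46, z[4]+=1.46
R3: Y=0.001577+0.000j on G[1,5]
I2: z[0]−=1.98, z[2]+=1.98
C2: Y=0.000+4.425j on G[6,0]
I3: z[2]−=0.183, z[6]+=0.183
R4: Y=0.0009174+0.000j on G[6,4]
R5: Y=0.4505+0.000j on G[7,5]
R6: Y=0.0001988+0.000j on G[3,6]
R7: Y=0.002985+0.000j on G[4,1]
I4: z[7]−=0.901, z[1]+=0.901
I5: z[4]−=1.37, z[6]+=1.37
I6: z[3]−=0.103, z[6]+=0.103
C3: Y=0.000+0.4546j on G[5,0]
R8: Y=0.001828+0.000j on G[2,4]
R9: Y=0.0003690+0.000j on G[0,4]
R10: Y=0.1835+0.000j on G[0,2]
V1: row V3−V7=17.4, i_V1 at 3,7
V2: row V4−V6=3.8, i_V2 at 4,6
solve → V1=199.7-0.08692j, V2=6.492-0.001917j, V3=14.34+0.2999j, V4=3.861-0.2914j, V5=-0.8199+0.3001j, V6=0.06104-0.2914j, V7=-3.055+0.2999j
aux → i_V1=-0.1058-0.0001176j, i_V2=0.6746+0.001247j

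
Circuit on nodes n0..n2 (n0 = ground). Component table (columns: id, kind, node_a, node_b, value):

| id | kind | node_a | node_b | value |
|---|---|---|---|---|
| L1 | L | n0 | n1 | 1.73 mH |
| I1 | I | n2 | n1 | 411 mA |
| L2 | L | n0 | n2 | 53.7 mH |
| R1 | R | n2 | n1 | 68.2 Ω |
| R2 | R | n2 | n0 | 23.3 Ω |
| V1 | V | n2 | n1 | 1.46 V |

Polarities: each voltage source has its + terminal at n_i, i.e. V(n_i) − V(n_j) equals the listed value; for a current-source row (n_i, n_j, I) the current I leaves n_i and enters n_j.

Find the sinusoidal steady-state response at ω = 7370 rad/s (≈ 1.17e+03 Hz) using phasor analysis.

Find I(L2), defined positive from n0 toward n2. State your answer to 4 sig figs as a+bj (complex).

MNA unknowns: 2 node voltages V₁..V_2 plus 1 source current (V1)
L1: Y=0.000-0.07843j on G[0,1]
I1: z[2]−=0.411, z[1]+=0.411
L2: Y=0.000-0.002527j on G[0,2]
R1: Y=0.01466+0.000j on G[2,1]
R2: Y=0.04292+0.000j on G[2,0]
V1: row V2−V1=1.46, i_V1 at 2,1
solve → V1=-0.3559-0.5853j, V2=1.104-0.5853j
aux → i_V1=-0.4783+0.02791j

0.001479+0.002790j A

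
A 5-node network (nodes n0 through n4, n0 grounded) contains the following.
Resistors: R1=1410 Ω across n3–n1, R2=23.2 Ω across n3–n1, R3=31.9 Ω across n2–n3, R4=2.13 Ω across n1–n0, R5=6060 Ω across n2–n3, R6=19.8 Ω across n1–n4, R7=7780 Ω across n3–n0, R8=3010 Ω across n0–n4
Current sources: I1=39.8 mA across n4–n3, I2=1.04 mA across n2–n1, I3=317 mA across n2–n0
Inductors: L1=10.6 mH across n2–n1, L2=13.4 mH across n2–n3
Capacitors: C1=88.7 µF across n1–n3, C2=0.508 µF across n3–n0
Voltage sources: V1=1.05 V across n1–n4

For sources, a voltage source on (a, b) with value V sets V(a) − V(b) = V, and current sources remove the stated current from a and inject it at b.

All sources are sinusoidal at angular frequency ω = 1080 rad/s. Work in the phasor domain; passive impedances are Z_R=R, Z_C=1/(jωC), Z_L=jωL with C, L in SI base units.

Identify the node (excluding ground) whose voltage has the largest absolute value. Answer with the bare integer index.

2

MNA unknowns: 4 node voltages V₁..V_4 plus 1 source current (V1)
R1: Y=0.0007092+0.000j on G[3,1]
I1: z[4]−=0.0398, z[3]+=0.0398
R2: Y=0.04310+0.000j on G[3,1]
I2: z[2]−=0.00104, z[1]+=0.00104
R3: Y=0.03135+0.000j on G[2,3]
L1: Y=0.000-0.08735j on G[2,1]
I3: z[2]−=0.317, z[0]+=0.317
R4: Y=0.4695+0.000j on G[1,0]
C1: Y=0.000+0.09580j on G[1,3]
R5: Y=0.0001650+0.000j on G[2,3]
C2: Y=0.000+0.0005486j on G[3,0]
L2: Y=0.000-0.06910j on G[2,3]
R6: Y=0.05051+0.000j on G[1,4]
R7: Y=0.0001285+0.000j on G[3,0]
R8: Y=0.0003322+0.000j on G[0,4]
V1: row V1−V4=1.05, i_V1 at 1,4
solve → V1=-0.6726+0.002087j, V2=-1.735-1.765j, V3=-1.952+0.7039j, V4=-1.723+0.002087j
aux → i_V1=-0.01380+6.933e-07j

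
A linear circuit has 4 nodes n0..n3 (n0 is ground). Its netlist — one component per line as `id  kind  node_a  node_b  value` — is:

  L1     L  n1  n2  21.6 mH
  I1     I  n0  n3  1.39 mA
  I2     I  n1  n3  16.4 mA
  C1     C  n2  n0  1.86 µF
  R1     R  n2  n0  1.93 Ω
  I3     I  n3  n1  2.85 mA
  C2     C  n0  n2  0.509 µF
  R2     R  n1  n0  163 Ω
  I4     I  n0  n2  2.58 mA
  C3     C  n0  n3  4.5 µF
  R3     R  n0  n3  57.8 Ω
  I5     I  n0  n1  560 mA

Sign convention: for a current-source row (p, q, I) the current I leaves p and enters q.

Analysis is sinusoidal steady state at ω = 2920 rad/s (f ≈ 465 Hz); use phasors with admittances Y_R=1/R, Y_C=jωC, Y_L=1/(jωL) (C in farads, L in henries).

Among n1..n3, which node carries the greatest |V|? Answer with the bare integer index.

Element admittances at ω=2920 rad/s:
  Y(L1) = 0.000-0.01585j S between n1,n2
  I1: injects 0.00139 A into n3 (from n0)
  I2: injects 0.0164 A into n3 (from n1)
  Y(C1) = 0.000+0.005431j S between n2,n0
  Y(R1) = 0.5181+0.000j S between n2,n0
  I3: injects 0.00285 A into n1 (from n3)
  Y(C2) = 0.000+0.001486j S between n0,n2
  Y(R2) = 0.006135+0.000j S between n1,n0
  I4: injects 0.00258 A into n2 (from n0)
  Y(C3) = 0.000+0.01314j S between n0,n3
  Y(R3) = 0.01730+0.000j S between n0,n3
  I5: injects 0.56 A into n1 (from n0)
Assemble and solve the 3×3 MNA system:
  V(n1)=12.27+29.36j  V(n2)=0.9095-0.3598j  V(n3)=0.5476-0.4159j

1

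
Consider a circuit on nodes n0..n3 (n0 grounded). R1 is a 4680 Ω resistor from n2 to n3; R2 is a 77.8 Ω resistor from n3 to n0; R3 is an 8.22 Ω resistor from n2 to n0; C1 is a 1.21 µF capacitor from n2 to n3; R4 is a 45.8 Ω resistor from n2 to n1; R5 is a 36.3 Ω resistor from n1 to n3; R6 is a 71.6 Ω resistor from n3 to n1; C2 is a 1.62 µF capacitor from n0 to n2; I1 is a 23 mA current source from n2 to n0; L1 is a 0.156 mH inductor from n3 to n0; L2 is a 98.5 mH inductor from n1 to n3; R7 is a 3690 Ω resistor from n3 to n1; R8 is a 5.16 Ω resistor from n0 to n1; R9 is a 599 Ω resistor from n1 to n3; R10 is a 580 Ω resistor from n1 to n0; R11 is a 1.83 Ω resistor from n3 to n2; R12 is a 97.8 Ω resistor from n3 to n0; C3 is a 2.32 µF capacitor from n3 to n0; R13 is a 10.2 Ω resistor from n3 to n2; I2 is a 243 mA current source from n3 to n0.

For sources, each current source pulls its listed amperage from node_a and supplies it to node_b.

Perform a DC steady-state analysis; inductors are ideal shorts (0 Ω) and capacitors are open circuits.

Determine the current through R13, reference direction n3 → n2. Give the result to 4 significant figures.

0.002861 A

Element admittances at DC:
  Y(R1) = 0.0002137 S between n2,n3
  Y(R2) = 0.01285 S between n3,n0
  Y(R3) = 0.1217 S between n2,n0
  Y(C1) = 0.000 S between n2,n3
  Y(R4) = 0.02183 S between n2,n1
  Y(R5) = 0.02755 S between n1,n3
  Y(R6) = 0.01397 S between n3,n1
  Y(C2) = 0.000 S between n0,n2
  I1: injects 0.023 A into n0 (from n2)
  L1: short n3↔n0 (DC inductor)
  L2: short n1↔n3 (DC inductor)
  Y(R7) = 0.0002710 S between n3,n1
  Y(R8) = 0.1938 S between n0,n1
  Y(R9) = 0.001669 S between n1,n3
  Y(R10) = 0.001724 S between n1,n0
  Y(R11) = 0.5464 S between n3,n2
  Y(R12) = 0.01022 S between n3,n0
  Y(C3) = 0.000 S between n3,n0
  Y(R13) = 0.09804 S between n3,n2
  I2: injects 0.243 A into n0 (from n3)
Assemble and solve the 5×5 MNA system:
  V(n1)=0.000  V(n2)=-0.02918  V(n3)=0.000
  i(L1)=-0.2625  i(L2)=-0.0006371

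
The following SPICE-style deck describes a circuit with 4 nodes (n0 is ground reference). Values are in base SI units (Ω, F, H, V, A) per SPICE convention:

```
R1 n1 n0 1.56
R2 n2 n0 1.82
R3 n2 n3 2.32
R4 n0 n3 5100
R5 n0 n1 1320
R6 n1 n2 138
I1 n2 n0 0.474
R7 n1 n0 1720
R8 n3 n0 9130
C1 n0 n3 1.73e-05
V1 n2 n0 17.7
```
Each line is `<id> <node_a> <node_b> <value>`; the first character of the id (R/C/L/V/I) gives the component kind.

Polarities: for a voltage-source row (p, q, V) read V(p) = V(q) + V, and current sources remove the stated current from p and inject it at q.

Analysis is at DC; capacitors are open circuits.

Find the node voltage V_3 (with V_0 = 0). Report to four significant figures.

17.69 V

MNA unknowns: 3 node voltages V₁..V_3 plus 1 source current (V1)
R1: Y=0.6410 on G[1,0]
R2: Y=0.5495 on G[2,0]
R3: Y=0.4310 on G[2,3]
R4: Y=0.0001961 on G[0,3]
R5: Y=0.0007576 on G[0,1]
R6: Y=0.007246 on G[1,2]
I1: z[2]−=0.474, z[0]+=0.474
R7: Y=0.0005814 on G[1,0]
R8: Y=0.0001095 on G[3,0]
C1: Y=0.000 on G[0,3]
V1: row V2−V0=17.7, i_V1 at 2,0
solve → V1=0.1974, V2=17.70, V3=17.69
aux → i_V1=-10.33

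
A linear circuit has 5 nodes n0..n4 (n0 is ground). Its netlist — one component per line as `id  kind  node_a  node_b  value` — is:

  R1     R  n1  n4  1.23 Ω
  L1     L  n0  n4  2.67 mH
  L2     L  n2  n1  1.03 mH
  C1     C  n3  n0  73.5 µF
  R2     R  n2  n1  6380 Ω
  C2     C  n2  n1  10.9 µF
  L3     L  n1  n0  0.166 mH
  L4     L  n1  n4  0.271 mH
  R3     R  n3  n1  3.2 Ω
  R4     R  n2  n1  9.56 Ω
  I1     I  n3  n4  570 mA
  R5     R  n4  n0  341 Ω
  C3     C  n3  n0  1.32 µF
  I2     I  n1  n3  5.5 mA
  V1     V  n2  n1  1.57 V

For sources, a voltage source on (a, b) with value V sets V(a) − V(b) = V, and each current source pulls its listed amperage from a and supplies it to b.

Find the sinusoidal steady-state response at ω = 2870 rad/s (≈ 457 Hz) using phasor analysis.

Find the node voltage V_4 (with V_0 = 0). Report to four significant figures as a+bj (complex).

Element admittances at ω=2870 rad/s:
  Y(R1) = 0.8130+0.000j S between n1,n4
  Y(L1) = 0.000-0.1305j S between n0,n4
  Y(L2) = 0.000-0.3383j S between n2,n1
  Y(C1) = 0.000+0.2109j S between n3,n0
  Y(R2) = 0.0001567+0.000j S between n2,n1
  Y(C2) = 0.000+0.03128j S between n2,n1
  Y(L3) = 0.000-2.099j S between n1,n0
  Y(L4) = 0.000-1.286j S between n1,n4
  Y(R3) = 0.3125+0.000j S between n3,n1
  Y(R4) = 0.1046+0.000j S between n2,n1
  I1: injects 0.57 A into n4 (from n3)
  Y(R5) = 0.002933+0.000j S between n4,n0
  Y(C3) = 0.000+0.003788j S between n3,n0
  I2: injects 0.0055 A into n3 (from n1)
  V1: constraint V(n2)−V(n1) = 1.57
Assemble and solve the 5×5 MNA system:
  V(n1)=-0.1336+0.07498j  V(n2)=1.436+0.07498j  V(n3)=-1.283+0.9565j  V(n4)=0.04695+0.3668j
  i(V1)=-0.1645+0.4820j

0.04695+0.3668j V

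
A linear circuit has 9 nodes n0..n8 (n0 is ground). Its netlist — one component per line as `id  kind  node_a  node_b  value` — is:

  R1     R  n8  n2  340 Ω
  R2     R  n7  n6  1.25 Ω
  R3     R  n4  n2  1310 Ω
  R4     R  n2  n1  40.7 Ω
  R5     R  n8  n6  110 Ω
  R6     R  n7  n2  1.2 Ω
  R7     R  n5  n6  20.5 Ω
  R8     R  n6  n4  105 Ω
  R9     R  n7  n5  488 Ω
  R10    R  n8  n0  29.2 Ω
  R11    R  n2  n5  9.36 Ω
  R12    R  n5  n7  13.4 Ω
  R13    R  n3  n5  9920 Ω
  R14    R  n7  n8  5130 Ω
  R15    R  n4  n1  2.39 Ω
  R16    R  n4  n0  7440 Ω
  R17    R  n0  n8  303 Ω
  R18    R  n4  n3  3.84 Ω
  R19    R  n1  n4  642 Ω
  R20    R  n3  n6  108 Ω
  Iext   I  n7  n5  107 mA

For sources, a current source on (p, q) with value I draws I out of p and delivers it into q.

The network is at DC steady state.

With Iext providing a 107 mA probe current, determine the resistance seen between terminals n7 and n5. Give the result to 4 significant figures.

R_eq = 4.598 Ω

Apply KCL at each of the 8 non-ground nodes and solve the resulting linear system.
Node n1: branches {R4, R15, R19} → V_1 = 0.01062
Node n2: branches {R1, R3, R4, R6, R11} → V_2 = 0.02072
Node n3: branches {R13, R18, R20} → V_3 = 0.009636
Node n4: branches {R3, R8, R15, R16, R18, R19} → V_4 = 0.01002
Node n5: branches {R7, R9, R11, R12, R13, Iext} → V_5 = 0.4572
Node n6: branches {R2, R5, R7, R8, R20} → V_6 = -0.006154
Node n7: branches {R2, R6, R9, R12, R14, Iext} → V_7 = -0.03485
Node n8: branches {R1, R5, R10, R14, R17} → V_8 = -3.588e-05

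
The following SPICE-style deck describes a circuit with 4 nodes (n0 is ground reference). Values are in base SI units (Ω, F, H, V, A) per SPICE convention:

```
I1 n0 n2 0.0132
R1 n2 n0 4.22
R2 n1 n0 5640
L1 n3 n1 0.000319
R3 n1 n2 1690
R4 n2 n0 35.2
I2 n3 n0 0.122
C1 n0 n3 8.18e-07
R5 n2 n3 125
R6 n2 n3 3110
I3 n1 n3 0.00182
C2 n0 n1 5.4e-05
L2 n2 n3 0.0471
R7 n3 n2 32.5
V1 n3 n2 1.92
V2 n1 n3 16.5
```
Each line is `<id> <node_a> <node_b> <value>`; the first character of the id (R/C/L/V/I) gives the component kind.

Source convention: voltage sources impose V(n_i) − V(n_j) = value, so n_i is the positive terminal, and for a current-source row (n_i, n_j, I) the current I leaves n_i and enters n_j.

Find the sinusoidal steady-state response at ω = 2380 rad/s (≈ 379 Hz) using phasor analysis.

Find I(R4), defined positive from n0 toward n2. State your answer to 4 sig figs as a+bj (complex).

Element admittances at ω=2380 rad/s:
  I1: injects 0.0132 A into n2 (from n0)
  Y(R1) = 0.2370+0.000j S between n2,n0
  Y(R2) = 0.0001773+0.000j S between n1,n0
  Y(L1) = 0.000-1.317j S between n3,n1
  Y(R3) = 0.0005917+0.000j S between n1,n2
  Y(R4) = 0.02841+0.000j S between n2,n0
  I2: injects 0.122 A into n0 (from n3)
  Y(C1) = 0.000+0.001947j S between n0,n3
  Y(R5) = 0.008000+0.000j S between n2,n3
  Y(R6) = 0.0003215+0.000j S between n2,n3
  I3: injects 0.00182 A into n3 (from n1)
  Y(C2) = 0.000+0.1285j S between n0,n1
  Y(L2) = 0.000-0.008921j S between n2,n3
  Y(R7) = 0.03077+0.000j S between n3,n2
  V1: constraint V(n3)−V(n2) = 1.92
  V2: constraint V(n1)−V(n3) = 16.5
Assemble and solve the 5×5 MNA system:
  V(n1)=14.55-7.026j  V(n2)=-3.874-7.026j  V(n3)=-1.954-7.026j
  i(V1)=-1.127-1.847j  i(V2)=-0.9182+19.86j

0.1100+0.1996j A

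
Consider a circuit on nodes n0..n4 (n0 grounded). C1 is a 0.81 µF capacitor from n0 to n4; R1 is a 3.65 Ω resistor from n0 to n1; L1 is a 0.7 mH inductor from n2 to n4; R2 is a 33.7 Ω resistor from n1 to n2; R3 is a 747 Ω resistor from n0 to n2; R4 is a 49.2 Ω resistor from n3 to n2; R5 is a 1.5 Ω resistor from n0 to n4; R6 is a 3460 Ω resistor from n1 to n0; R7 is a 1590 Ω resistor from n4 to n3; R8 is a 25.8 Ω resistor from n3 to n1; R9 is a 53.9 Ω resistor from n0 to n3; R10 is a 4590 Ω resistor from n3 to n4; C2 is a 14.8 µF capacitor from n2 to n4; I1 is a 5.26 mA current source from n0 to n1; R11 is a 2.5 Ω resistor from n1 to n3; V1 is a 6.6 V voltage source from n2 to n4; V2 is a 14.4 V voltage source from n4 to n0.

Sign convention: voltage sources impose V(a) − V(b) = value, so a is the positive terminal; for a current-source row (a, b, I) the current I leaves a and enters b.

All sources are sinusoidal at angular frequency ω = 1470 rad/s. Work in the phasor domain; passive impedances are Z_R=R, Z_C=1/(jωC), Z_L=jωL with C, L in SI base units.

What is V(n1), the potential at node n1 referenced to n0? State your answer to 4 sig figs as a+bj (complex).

3.029+0.000j V

MNA unknowns: 4 node voltages V₁..V_4 plus 2 source currents (V1, V2)
C1: Y=0.000+0.001191j on G[0,4]
R1: Y=0.2740+0.000j on G[0,1]
L1: Y=0.000-0.9718j on G[2,4]
R2: Y=0.02967+0.000j on G[1,2]
R3: Y=0.001339+0.000j on G[0,2]
R4: Y=0.02033+0.000j on G[3,2]
R5: Y=0.6667+0.000j on G[0,4]
R6: Y=0.0002890+0.000j on G[1,0]
R7: Y=0.0006289+0.000j on G[4,3]
R8: Y=0.03876+0.000j on G[3,1]
R9: Y=0.01855+0.000j on G[0,3]
R10: Y=0.0002179+0.000j on G[3,4]
C2: Y=0.000+0.02176j on G[2,4]
I1: z[0]−=0.00526, z[1]+=0.00526
R11: Y=0.4000+0.000j on G[1,3]
V1: row V2−V4=6.6, i_V1 at 2,4
V2: row V4−V0=14.4, i_V2 at 4,0
solve → V1=3.029+0.000j, V2=21.00+0.000j, V3=3.695+0.000j, V4=14.40+0.000j
aux → i_V1=-0.9131+6.270j, i_V2=-10.52-0.01715j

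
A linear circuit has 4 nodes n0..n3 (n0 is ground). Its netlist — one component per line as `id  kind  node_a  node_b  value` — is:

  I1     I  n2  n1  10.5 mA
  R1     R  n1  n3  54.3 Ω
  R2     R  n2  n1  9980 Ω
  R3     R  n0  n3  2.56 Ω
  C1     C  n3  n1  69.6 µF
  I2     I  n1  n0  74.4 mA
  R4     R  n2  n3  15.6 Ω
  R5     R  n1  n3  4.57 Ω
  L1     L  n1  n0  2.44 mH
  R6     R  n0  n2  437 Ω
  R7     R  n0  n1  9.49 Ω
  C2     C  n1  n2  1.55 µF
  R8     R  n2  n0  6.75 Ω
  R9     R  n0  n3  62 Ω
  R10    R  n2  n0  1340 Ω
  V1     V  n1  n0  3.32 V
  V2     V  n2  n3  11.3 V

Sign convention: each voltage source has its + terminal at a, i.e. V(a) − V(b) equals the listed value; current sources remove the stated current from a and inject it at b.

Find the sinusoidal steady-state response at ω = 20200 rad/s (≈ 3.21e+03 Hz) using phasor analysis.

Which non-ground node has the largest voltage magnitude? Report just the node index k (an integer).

2

Element admittances at ω=20200 rad/s:
  I1: injects 0.0105 A into n1 (from n2)
  Y(R1) = 0.01842+0.000j S between n1,n3
  Y(R2) = 0.0001002+0.000j S between n2,n1
  Y(R3) = 0.3906+0.000j S between n0,n3
  Y(C1) = 0.000+1.406j S between n3,n1
  I2: injects 0.0744 A into n0 (from n1)
  Y(R4) = 0.06410+0.000j S between n2,n3
  Y(R5) = 0.2188+0.000j S between n1,n3
  Y(L1) = 0.000-0.02029j S between n1,n0
  Y(R6) = 0.002288+0.000j S between n0,n2
  Y(R7) = 0.1054+0.000j S between n0,n1
  Y(C2) = 0.000+0.03131j S between n1,n2
  Y(R8) = 0.1481+0.000j S between n2,n0
  Y(R9) = 0.01613+0.000j S between n0,n3
  Y(R10) = 0.0007463+0.000j S between n2,n0
  V1: constraint V(n1)−V(n0) = 3.32
  V2: constraint V(n2)−V(n3) = 11.3
Assemble and solve the 5×5 MNA system:
  V(n1)=3.320+0.000j  V(n2)=13.38+1.799j  V(n3)=2.079+1.799j
  i(V1)=-3.292-0.9362j  i(V2)=-2.702-0.5870j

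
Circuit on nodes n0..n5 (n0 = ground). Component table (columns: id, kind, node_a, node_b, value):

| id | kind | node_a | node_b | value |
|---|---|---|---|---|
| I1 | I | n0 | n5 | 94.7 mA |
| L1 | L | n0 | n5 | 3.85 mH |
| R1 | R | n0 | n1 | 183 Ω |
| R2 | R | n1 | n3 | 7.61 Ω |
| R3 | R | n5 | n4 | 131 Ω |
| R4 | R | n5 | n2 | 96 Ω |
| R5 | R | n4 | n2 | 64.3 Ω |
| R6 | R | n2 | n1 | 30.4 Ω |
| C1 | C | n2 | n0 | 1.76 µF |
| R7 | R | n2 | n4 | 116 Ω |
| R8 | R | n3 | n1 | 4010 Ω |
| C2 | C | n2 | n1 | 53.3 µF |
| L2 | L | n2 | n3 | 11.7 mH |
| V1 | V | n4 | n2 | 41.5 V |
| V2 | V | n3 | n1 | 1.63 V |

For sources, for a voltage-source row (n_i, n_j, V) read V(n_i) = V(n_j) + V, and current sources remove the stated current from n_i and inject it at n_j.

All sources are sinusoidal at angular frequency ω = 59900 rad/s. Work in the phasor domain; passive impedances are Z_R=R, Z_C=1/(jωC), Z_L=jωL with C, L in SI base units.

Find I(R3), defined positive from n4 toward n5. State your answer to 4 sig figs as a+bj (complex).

0.1515-0.04147j A

Element admittances at ω=59900 rad/s:
  I1: injects 0.0947 A into n5 (from n0)
  Y(L1) = 0.000-0.004336j S between n0,n5
  Y(R1) = 0.005464+0.000j S between n0,n1
  Y(R2) = 0.1314+0.000j S between n1,n3
  Y(R3) = 0.007634+0.000j S between n5,n4
  Y(R4) = 0.01042+0.000j S between n5,n2
  Y(R5) = 0.01555+0.000j S between n4,n2
  Y(R6) = 0.03289+0.000j S between n2,n1
  Y(C1) = 0.000+0.1054j S between n2,n0
  Y(R7) = 0.008621+0.000j S between n2,n4
  Y(R8) = 0.0002494+0.000j S between n3,n1
  Y(C2) = 0.000+3.193j S between n2,n1
  Y(L2) = 0.000-0.001427j S between n2,n3
  V1: constraint V(n4)−V(n2) = 41.5
  V2: constraint V(n3)−V(n1) = 1.63
Assemble and solve the 7×7 MNA system:
  V(n1)=0.9656-0.6499j  V(n2)=0.9638-0.6516j  V(n3)=2.596-0.6499j  V(n4)=42.46-0.6516j  V(n5)=22.61+4.781j
  i(V1)=-1.155+0.04147j  i(V2)=-0.2146+0.002328j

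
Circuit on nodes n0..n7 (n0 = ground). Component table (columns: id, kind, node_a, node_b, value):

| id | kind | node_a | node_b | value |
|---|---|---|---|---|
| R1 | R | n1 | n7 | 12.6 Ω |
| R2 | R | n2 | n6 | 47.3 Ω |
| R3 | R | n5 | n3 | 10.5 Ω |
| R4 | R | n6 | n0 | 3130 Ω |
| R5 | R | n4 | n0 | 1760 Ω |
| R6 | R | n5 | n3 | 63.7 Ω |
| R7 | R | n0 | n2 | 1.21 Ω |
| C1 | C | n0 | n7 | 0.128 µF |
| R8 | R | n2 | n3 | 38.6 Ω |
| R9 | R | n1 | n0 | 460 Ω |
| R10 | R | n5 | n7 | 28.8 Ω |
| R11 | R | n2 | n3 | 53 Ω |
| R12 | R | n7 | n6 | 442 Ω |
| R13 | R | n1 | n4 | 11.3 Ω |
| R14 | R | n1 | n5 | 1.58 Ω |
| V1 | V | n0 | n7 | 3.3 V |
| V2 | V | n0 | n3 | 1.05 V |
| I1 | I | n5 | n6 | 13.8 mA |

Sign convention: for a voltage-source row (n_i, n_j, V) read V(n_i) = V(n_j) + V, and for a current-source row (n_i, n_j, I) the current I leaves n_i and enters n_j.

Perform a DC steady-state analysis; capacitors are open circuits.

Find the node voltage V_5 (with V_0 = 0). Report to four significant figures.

-2.183 V

Apply KCL at each of the 7 non-ground nodes and solve the resulting linear system.
Node n1: branches {R1, R9, R13, R14} → V_1 = -2.299
Node n2: branches {R2, R7, R8, R11} → V_2 = -0.04736
Node n3: branches {R3, R6, R8, R11, V2} → V_3 = -1.050
Node n4: branches {R5, R13} → V_4 = -2.284
Node n5: branches {R3, R6, R10, R14, I1} → V_5 = -2.183
Node n6: branches {R2, R4, R12, I1} → V_6 = 0.2248
Node n7: branches {R1, C1, R10, R12, V1} → V_7 = -3.300
Source currents: i(V1)=-0.1262, i(V2)=0.08084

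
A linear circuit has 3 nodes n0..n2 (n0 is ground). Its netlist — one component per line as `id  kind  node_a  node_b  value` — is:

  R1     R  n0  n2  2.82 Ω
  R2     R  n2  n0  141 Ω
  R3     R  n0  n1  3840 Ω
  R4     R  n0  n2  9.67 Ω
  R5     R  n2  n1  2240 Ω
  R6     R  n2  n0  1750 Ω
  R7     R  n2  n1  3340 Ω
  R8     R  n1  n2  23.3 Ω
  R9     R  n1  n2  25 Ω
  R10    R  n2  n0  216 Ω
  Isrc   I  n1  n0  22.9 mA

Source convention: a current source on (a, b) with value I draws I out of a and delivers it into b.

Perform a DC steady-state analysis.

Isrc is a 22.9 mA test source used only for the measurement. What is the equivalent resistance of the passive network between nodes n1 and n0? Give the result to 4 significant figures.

R_eq = 14.03 Ω

Element admittances at DC:
  Y(R1) = 0.3546 S between n0,n2
  Y(R2) = 0.007092 S between n2,n0
  Y(R3) = 0.0002604 S between n0,n1
  Y(R4) = 0.1034 S between n0,n2
  Y(R5) = 0.0004464 S between n2,n1
  Y(R6) = 0.0005714 S between n2,n0
  Y(R7) = 0.0002994 S between n2,n1
  Y(R8) = 0.04292 S between n1,n2
  Y(R9) = 0.04000 S between n1,n2
  Y(R10) = 0.004630 S between n2,n0
  Isrc: injects 0.0229 A into n0 (from n1)
Assemble and solve the 2×2 MNA system:
  V(n1)=-0.3212  V(n2)=-0.04851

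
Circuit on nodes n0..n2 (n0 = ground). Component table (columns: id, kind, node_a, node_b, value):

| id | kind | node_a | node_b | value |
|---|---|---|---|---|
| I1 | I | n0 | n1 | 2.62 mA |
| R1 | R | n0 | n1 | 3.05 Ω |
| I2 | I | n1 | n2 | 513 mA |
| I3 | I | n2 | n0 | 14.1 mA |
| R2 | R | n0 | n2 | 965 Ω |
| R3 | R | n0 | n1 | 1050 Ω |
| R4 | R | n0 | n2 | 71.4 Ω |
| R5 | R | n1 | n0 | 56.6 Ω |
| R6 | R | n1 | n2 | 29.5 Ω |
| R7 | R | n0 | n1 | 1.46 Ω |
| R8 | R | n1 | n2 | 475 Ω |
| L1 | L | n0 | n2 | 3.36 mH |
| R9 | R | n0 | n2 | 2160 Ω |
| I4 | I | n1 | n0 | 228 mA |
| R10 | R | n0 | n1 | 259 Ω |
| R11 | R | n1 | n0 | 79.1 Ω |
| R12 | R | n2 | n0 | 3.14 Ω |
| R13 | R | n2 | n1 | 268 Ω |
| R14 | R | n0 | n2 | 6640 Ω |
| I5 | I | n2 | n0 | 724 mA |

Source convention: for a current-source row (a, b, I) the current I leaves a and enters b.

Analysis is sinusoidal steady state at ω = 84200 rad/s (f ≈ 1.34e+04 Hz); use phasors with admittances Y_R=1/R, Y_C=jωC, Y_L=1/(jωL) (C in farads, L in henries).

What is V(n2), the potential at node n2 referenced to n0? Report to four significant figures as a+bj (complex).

-0.6768-0.006424j V

Apply KCL at each of the 2 non-ground nodes and solve the resulting linear system.
Node n1: branches {I1, R1, I2, R3, R5, R6, R7, R8, I4, R10, R11, R13} → V_1 = -0.7036-0.0002347j
Node n2: branches {I2, I3, R2, R4, R6, R8, L1, R9, R12, R13, R14, I5} → V_2 = -0.6768-0.006424j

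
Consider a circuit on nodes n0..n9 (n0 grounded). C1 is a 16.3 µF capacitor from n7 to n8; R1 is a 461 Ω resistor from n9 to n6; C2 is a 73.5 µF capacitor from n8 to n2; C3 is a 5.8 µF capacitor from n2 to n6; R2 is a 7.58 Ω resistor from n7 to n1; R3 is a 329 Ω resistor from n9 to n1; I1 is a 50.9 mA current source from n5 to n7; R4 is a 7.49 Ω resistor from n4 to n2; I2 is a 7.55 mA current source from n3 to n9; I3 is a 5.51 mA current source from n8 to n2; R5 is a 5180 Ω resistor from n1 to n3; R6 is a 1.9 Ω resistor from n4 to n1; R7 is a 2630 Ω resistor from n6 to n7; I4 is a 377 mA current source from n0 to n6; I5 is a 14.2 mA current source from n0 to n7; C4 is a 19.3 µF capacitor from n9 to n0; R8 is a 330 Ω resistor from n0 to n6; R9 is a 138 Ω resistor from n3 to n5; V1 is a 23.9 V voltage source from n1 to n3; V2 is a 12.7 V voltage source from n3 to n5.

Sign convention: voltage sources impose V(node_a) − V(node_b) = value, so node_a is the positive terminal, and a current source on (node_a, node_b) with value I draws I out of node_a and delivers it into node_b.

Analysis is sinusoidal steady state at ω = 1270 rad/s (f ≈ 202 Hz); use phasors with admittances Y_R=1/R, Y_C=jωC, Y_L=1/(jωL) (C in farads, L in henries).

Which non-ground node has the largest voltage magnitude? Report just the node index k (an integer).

Element admittances at ω=1270 rad/s:
  Y(C1) = 0.000+0.02070j S between n7,n8
  Y(R1) = 0.002169+0.000j S between n9,n6
  Y(C2) = 0.000+0.09334j S between n8,n2
  Y(C3) = 0.000+0.007366j S between n2,n6
  Y(R2) = 0.1319+0.000j S between n7,n1
  Y(R3) = 0.003040+0.000j S between n9,n1
  I1: injects 0.0509 A into n7 (from n5)
  Y(R4) = 0.1335+0.000j S between n4,n2
  I2: injects 0.00755 A into n9 (from n3)
  I3: injects 0.00551 A into n2 (from n8)
  Y(R5) = 0.0001931+0.000j S between n1,n3
  Y(R6) = 0.5263+0.000j S between n4,n1
  Y(R7) = 0.0003802+0.000j S between n6,n7
  I4: injects 0.377 A into n6 (from n0)
  I5: injects 0.0142 A into n7 (from n0)
  Y(C4) = 0.000+0.02451j S between n9,n0
  Y(R8) = 0.003030+0.000j S between n0,n6
  Y(R9) = 0.007246+0.000j S between n3,n5
  V1: constraint V(n1)−V(n3) = 23.9
  V2: constraint V(n3)−V(n5) = 12.7
Assemble and solve the 11×11 MNA system:
  V(n1)=42.79+3.593j  V(n2)=43.94+3.921j  V(n3)=18.89+3.593j  V(n4)=43.02+3.660j  V(n5)=6.189+3.593j  V(n6)=50.24-11.87j  V(n7)=43.26+3.636j  V(n8)=43.81+3.918j  V(n9)=1.467-9.749j
  i(V1)=0.05384+0.000j  i(V2)=-0.04113+0.000j

6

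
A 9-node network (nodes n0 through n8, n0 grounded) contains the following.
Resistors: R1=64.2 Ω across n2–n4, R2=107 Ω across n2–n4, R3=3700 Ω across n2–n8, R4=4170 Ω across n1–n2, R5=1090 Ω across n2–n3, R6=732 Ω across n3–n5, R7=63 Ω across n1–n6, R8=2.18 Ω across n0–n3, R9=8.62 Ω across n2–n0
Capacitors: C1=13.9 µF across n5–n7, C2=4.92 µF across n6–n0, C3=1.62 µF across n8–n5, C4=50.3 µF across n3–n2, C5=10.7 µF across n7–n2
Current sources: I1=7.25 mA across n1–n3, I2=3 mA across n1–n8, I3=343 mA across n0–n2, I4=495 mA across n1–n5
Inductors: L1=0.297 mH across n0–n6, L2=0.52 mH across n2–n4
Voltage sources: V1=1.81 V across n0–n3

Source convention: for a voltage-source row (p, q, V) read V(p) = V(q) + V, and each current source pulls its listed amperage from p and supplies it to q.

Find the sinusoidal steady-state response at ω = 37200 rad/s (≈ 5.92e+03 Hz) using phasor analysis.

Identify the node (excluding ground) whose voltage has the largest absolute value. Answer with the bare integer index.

1

Element admittances at ω=37200 rad/s:
  Y(R1) = 0.01558+0.000j S between n2,n4
  Y(R2) = 0.009346+0.000j S between n2,n4
  Y(R3) = 0.0002703+0.000j S between n2,n8
  Y(C1) = 0.000+0.5171j S between n5,n7
  I1: injects 0.00725 A into n3 (from n1)
  Y(R4) = 0.0002398+0.000j S between n1,n2
  Y(C2) = 0.000+0.1830j S between n6,n0
  Y(C3) = 0.000+0.06026j S between n8,n5
  I2: injects 0.003 A into n8 (from n1)
  Y(R5) = 0.0009174+0.000j S between n2,n3
  Y(R6) = 0.001366+0.000j S between n3,n5
  Y(C4) = 0.000+1.871j S between n3,n2
  Y(L1) = 0.000-0.09051j S between n0,n6
  I3: injects 0.343 A into n2 (from n0)
  Y(L2) = 0.000-0.05170j S between n2,n4
  I4: injects 0.495 A into n5 (from n1)
  Y(C5) = 0.000+0.3980j S between n7,n2
  Y(R7) = 0.01587+0.000j S between n1,n6
  Y(R8) = 0.4587+0.000j S between n0,n3
  Y(R9) = 0.1160+0.000j S between n2,n0
  V1: constraint V(n0)−V(n3) = 1.81
Assemble and solve the 9×9 MNA system:
  V(n1)=-31.40+5.296j  V(n2)=-1.773-0.5555j  V(n3)=-1.810+0.000j  V(n4)=-1.773-0.5555j  V(n5)=-1.753-2.769j  V(n6)=-0.01517+5.385j  V(n7)=-1.761-1.806j  V(n8)=-1.743-2.819j
  i(V1)=-1.877-0.06585j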